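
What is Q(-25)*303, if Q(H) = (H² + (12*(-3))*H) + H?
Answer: 454500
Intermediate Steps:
Q(H) = H² - 35*H (Q(H) = (H² - 36*H) + H = H² - 35*H)
Q(-25)*303 = -25*(-35 - 25)*303 = -25*(-60)*303 = 1500*303 = 454500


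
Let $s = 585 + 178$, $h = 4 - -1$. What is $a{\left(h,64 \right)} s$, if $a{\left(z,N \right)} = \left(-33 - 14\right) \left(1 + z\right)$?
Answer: $-215166$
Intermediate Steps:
$h = 5$ ($h = 4 + 1 = 5$)
$s = 763$
$a{\left(z,N \right)} = -47 - 47 z$ ($a{\left(z,N \right)} = - 47 \left(1 + z\right) = -47 - 47 z$)
$a{\left(h,64 \right)} s = \left(-47 - 235\right) 763 = \left(-282\right) 763 = -215166$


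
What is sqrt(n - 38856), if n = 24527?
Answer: I*sqrt(14329) ≈ 119.7*I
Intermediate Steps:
sqrt(n - 38856) = sqrt(24527 - 38856) = sqrt(-14329) = I*sqrt(14329)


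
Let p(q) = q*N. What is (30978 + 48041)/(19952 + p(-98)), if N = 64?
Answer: 79019/13680 ≈ 5.7762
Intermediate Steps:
p(q) = 64*q (p(q) = q*64 = 64*q)
(30978 + 48041)/(19952 + p(-98)) = (30978 + 48041)/(19952 + 64*(-98)) = 79019/(19952 - 6272) = 79019/13680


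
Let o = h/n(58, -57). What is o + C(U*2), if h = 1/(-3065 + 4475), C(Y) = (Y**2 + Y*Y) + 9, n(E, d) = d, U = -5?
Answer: 16797329/80370 ≈ 209.00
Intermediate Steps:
C(Y) = 9 + 2*Y**2 (C(Y) = (Y**2 + Y**2) + 9 = 2*Y**2 + 9 = 9 + 2*Y**2)
h = 1/1410 ≈ 0.00070922
o = -1/80370 (o = (1/1410)/(-57) = (1/1410)*(-1/57) = -1/80370 ≈ -1.2442e-5)
o + C(U*2) = -1/80370 + (9 + 2*(-5*2)**2) = -1/80370 + (9 + 2*(-10)**2) = -1/80370 + (9 + 2*100) = -1/80370 + (9 + 200) = -1/80370 + 209 = 16797329/80370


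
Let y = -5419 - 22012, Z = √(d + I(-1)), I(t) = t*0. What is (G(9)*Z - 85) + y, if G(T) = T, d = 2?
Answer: -27516 + 9*√2 ≈ -27503.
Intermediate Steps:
I(t) = 0
Z = √2 (Z = √(2 + 0) = √2 ≈ 1.4142)
y = -27431
(G(9)*Z - 85) + y = (9*√2 - 85) - 27431 = (-85 + 9*√2) - 27431 = -27516 + 9*√2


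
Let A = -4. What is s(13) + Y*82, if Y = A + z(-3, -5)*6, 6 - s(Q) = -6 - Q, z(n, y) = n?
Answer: -1779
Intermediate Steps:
s(Q) = 12 + Q (s(Q) = 6 - (-6 - Q) = 6 + (6 + Q) = 12 + Q)
Y = -22 (Y = -4 - 3*6 = -4 - 18 = -22)
s(13) + Y*82 = (12 + 13) - 22*82 = 25 - 1804 = -1779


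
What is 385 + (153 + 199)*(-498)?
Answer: -174911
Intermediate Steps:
385 + (153 + 199)*(-498) = 385 + 352*(-498) = 385 - 175296 = -174911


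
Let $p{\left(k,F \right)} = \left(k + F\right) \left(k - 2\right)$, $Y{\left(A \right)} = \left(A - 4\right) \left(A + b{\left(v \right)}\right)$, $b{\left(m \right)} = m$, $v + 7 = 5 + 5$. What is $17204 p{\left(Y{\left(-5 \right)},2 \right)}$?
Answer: $5505280$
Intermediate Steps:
$v = 3$ ($v = -7 + \left(5 + 5\right) = -7 + 10 = 3$)
$Y{\left(A \right)} = \left(-4 + A\right) \left(3 + A\right)$ ($Y{\left(A \right)} = \left(A - 4\right) \left(A + 3\right) = \left(-4 + A\right) \left(3 + A\right)$)
$p{\left(k,F \right)} = \left(-2 + k\right) \left(F + k\right)$ ($p{\left(k,F \right)} = \left(F + k\right) \left(-2 + k\right) = \left(-2 + k\right) \left(F + k\right)$)
$17204 p{\left(Y{\left(-5 \right)},2 \right)} = 17204 \left(\left(-12 + \left(-5\right)^{2} - -5\right)^{2} - 4 - 2 \left(-12 + \left(-5\right)^{2} - -5\right) + 2 \left(-12 + \left(-5\right)^{2} - -5\right)\right) = 17204 \left(\left(-12 + 25 + 5\right)^{2} - 4 - 2 \left(-12 + 25 + 5\right) + 2 \left(-12 + 25 + 5\right)\right) = 17204 \left(18^{2} - 4 - 36 + 2 \cdot 18\right) = 17204 \left(324 - 4 - 36 + 36\right) = 17204 \cdot 320 = 5505280$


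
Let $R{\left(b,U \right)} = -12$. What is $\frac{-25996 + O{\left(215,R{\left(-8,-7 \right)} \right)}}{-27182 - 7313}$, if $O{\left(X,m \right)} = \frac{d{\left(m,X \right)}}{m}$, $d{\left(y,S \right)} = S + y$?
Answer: $\frac{62431}{82788} \approx 0.75411$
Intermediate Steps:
$O{\left(X,m \right)} = \frac{X + m}{m}$
$\frac{-25996 + O{\left(215,R{\left(-8,-7 \right)} \right)}}{-27182 - 7313} = \frac{-25996 + \frac{215 - 12}{-12}}{-27182 - 7313} = \frac{-25996 - \frac{203}{12}}{-34495} = \left(-25996 - \frac{203}{12}\right) \left(- \frac{1}{34495}\right) = \left(- \frac{312155}{12}\right) \left(- \frac{1}{34495}\right) = \frac{62431}{82788}$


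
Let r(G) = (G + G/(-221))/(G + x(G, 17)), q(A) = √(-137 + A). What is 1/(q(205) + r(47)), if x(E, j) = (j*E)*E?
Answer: -97240/5313900679 + 156291200*√17/5313900679 ≈ 0.12125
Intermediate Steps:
x(E, j) = j*E² (x(E, j) = (E*j)*E = j*E²)
r(G) = 220*G/(221*(G + 17*G²)) (r(G) = (G + G/(-221))/(G + 17*G²) = (G + G*(-1/221))/(G + 17*G²) = (G - G/221)/(G + 17*G²) = (220*G/221)/(G + 17*G²) = 220*G/(221*(G + 17*G²)))
1/(q(205) + r(47)) = 1/(√(-137 + 205) + 220/(221*(1 + 17*47))) = 1/(√68 + 220/(221*(1 + 799))) = 1/(2*√17 + (220/221)/800) = 1/(2*√17 + (220/221)*(1/800)) = 1/(2*√17 + 11/8840) = 1/(11/8840 + 2*√17)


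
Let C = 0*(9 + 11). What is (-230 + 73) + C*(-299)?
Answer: -157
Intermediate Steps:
C = 0 (C = 0*20 = 0)
(-230 + 73) + C*(-299) = (-230 + 73) + 0*(-299) = -157 + 0 = -157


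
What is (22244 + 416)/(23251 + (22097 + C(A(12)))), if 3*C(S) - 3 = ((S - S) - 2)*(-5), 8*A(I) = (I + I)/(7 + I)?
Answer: 67980/136057 ≈ 0.49964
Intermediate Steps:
A(I) = I/(4*(7 + I)) (A(I) = ((I + I)/(7 + I))/8 = ((2*I)/(7 + I))/8 = (2*I/(7 + I))/8 = I/(4*(7 + I)))
C(S) = 13/3 (C(S) = 1 + (((S - S) - 2)*(-5))/3 = 1 + ((0 - 2)*(-5))/3 = 1 + (-2*(-5))/3 = 1 + (⅓)*10 = 1 + 10/3 = 13/3)
(22244 + 416)/(23251 + (22097 + C(A(12)))) = (22244 + 416)/(23251 + (22097 + 13/3)) = 22660/(23251 + 66304/3) = 22660/(136057/3) = 22660*(3/136057) = 67980/136057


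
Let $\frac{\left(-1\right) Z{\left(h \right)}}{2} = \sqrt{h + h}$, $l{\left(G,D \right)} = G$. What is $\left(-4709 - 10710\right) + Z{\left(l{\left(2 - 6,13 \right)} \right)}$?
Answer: $-15419 - 4 i \sqrt{2} \approx -15419.0 - 5.6569 i$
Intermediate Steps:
$Z{\left(h \right)} = - 2 \sqrt{2} \sqrt{h}$ ($Z{\left(h \right)} = - 2 \sqrt{h + h} = - 2 \sqrt{2 h} = - 2 \sqrt{2} \sqrt{h}$)
$\left(-4709 - 10710\right) + Z{\left(l{\left(2 - 6,13 \right)} \right)} = \left(-4709 - 10710\right) - 2 \sqrt{2} \sqrt{2 - 6} = -15419 - 2 \sqrt{2} \sqrt{-4} = -15419 - 2 \sqrt{2} \cdot 2 i = -15419 - 4 i \sqrt{2}$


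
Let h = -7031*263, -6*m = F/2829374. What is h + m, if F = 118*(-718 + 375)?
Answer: -15695836240429/8488122 ≈ -1.8492e+6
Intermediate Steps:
F = -40474 (F = 118*(-343) = -40474)
m = 20237/8488122 (m = -(-20237)/(3*2829374) = -⅙*(-20237/1414687) = 20237/8488122 ≈ 0.0023842)
h = -1849153
h + m = -1849153 + 20237/8488122 = -15695836240429/8488122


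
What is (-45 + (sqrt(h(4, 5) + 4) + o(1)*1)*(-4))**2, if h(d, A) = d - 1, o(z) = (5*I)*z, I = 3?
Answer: 11137 + 840*sqrt(7) ≈ 13359.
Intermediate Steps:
o(z) = 15*z (o(z) = (5*3)*z = 15*z)
h(d, A) = -1 + d
(-45 + (sqrt(h(4, 5) + 4) + o(1)*1)*(-4))**2 = (-45 + (sqrt((-1 + 4) + 4) + (15*1)*1)*(-4))**2 = (-45 + (sqrt(3 + 4) + 15*1)*(-4))**2 = (-45 + (sqrt(7) + 15)*(-4))**2 = (-45 + (15 + sqrt(7))*(-4))**2 = (-45 + (-60 - 4*sqrt(7)))**2 = (-105 - 4*sqrt(7))**2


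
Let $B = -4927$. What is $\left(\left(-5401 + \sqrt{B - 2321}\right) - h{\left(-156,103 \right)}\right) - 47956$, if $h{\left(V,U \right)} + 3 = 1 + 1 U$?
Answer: $-53458 + 4 i \sqrt{453} \approx -53458.0 + 85.135 i$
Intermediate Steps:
$h{\left(V,U \right)} = -2 + U$ ($h{\left(V,U \right)} = -3 + \left(1 + 1 U\right) = -3 + \left(1 + U\right) = -2 + U$)
$\left(\left(-5401 + \sqrt{B - 2321}\right) - h{\left(-156,103 \right)}\right) - 47956 = \left(\left(-5401 + \sqrt{-4927 - 2321}\right) - \left(-2 + 103\right)\right) - 47956 = \left(\left(-5401 + \sqrt{-7248}\right) - 101\right) - 47956 = \left(\left(-5401 + 4 i \sqrt{453}\right) - 101\right) - 47956 = \left(-5502 + 4 i \sqrt{453}\right) - 47956 = -53458 + 4 i \sqrt{453}$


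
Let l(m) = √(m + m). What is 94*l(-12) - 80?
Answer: -80 + 188*I*√6 ≈ -80.0 + 460.5*I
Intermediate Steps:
l(m) = √2*√m (l(m) = √(2*m) = √2*√m)
94*l(-12) - 80 = 94*(√2*√(-12)) - 80 = 94*(√2*(2*I*√3)) - 80 = 94*(2*I*√6) - 80 = 188*I*√6 - 80 = -80 + 188*I*√6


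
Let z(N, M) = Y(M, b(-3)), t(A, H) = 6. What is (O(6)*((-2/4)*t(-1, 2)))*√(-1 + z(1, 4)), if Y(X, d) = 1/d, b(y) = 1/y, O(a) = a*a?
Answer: -216*I ≈ -216.0*I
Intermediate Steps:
O(a) = a²
z(N, M) = -3 (z(N, M) = 1/(1/(-3)) = 1/(-⅓) = -3)
(O(6)*((-2/4)*t(-1, 2)))*√(-1 + z(1, 4)) = (6²*(-2/4*6))*√(-1 - 3) = (36*(-2*¼*6))*√(-4) = (36*(-½*6))*(2*I) = (36*(-3))*(2*I) = -216*I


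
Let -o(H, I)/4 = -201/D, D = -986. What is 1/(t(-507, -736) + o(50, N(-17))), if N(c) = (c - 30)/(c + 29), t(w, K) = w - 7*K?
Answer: 493/2289583 ≈ 0.00021532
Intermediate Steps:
N(c) = (-30 + c)/(29 + c)
o(H, I) = -402/493 (o(H, I) = -(-804)/(-986) = -(-804)*(-1)/986 = -4*201/986 = -402/493)
1/(t(-507, -736) + o(50, N(-17))) = 1/((-507 - 7*(-736)) - 402/493) = 1/((-507 + 5152) - 402/493) = 1/(4645 - 402/493) = 1/(2289583/493) = 493/2289583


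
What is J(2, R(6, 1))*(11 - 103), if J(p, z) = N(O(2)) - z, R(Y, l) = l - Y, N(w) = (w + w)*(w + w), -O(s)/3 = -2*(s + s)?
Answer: -212428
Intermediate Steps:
O(s) = 12*s (O(s) = -(-6)*(s + s) = -(-6)*2*s = -(-12)*s = 12*s)
N(w) = 4*w² (N(w) = (2*w)*(2*w) = 4*w²)
J(p, z) = 2304 - z (J(p, z) = 4*(12*2)² - z = 4*24² - z = 4*576 - z = 2304 - z)
J(2, R(6, 1))*(11 - 103) = (2304 - (1 - 1*6))*(11 - 103) = (2304 - (1 - 6))*(-92) = (2304 - 1*(-5))*(-92) = (2304 + 5)*(-92) = 2309*(-92) = -212428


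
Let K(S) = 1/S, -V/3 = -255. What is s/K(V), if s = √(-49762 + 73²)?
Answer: 2295*I*√4937 ≈ 1.6126e+5*I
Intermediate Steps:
V = 765 (V = -3*(-255) = 765)
s = 3*I*√4937 (s = √(-49762 + 5329) = √(-44433) = 3*I*√4937 ≈ 210.79*I)
s/K(V) = (3*I*√4937)/(1/765) = (3*I*√4937)*765 = 2295*I*√4937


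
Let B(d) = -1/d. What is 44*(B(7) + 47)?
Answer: 14432/7 ≈ 2061.7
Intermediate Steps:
44*(B(7) + 47) = 44*(-1/7 + 47) = 44*(-1*⅐ + 47) = 44*(-⅐ + 47) = 44*(328/7) = 14432/7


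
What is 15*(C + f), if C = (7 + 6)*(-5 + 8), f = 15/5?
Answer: 630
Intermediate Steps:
f = 3 (f = 15*(1/5) = 3)
C = 39 (C = 13*3 = 39)
15*(C + f) = 15*(39 + 3) = 15*42 = 630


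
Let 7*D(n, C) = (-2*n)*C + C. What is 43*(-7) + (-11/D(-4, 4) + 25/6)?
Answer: -10763/36 ≈ -298.97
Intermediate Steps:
D(n, C) = C/7 - 2*C*n/7 (D(n, C) = ((-2*n)*C + C)/7 = (-2*C*n + C)/7 = (C - 2*C*n)/7 = C/7 - 2*C*n/7)
43*(-7) + (-11/D(-4, 4) + 25/6) = 43*(-7) + (-11*7/(4*(1 - 2*(-4))) + 25/6) = -301 + (-11*7/(4*(1 + 8)) + 25*(⅙)) = -301 + (-11/((⅐)*4*9) + 25/6) = -301 + (-11/36/7 + 25/6) = -301 + (-11*7/36 + 25/6) = -301 + (-77/36 + 25/6) = -301 + 73/36 = -10763/36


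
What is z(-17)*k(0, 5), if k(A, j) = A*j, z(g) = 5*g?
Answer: 0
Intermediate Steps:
z(-17)*k(0, 5) = (5*(-17))*(0*5) = -85*0 = 0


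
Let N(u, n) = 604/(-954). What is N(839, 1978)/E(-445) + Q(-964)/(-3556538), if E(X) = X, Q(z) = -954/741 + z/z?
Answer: 265311466387/186467349026790 ≈ 0.0014228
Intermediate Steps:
Q(z) = -71/247 (Q(z) = -954*1/741 + 1 = -318/247 + 1 = -71/247)
N(u, n) = -302/477 (N(u, n) = 604*(-1/954) = -302/477)
N(839, 1978)/E(-445) + Q(-964)/(-3556538) = -302/477/(-445) - 71/247/(-3556538) = -302/477*(-1/445) - 71/247*(-1/3556538) = 302/212265 + 71/878464886 = 265311466387/186467349026790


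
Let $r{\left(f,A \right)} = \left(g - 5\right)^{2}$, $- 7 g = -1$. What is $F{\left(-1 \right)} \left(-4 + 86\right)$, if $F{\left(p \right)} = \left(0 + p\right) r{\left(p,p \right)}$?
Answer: $- \frac{94792}{49} \approx -1934.5$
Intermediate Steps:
$g = \frac{1}{7}$ ($g = \left(- \frac{1}{7}\right) \left(-1\right) = \frac{1}{7} \approx 0.14286$)
$r{\left(f,A \right)} = \frac{1156}{49}$ ($r{\left(f,A \right)} = \left(\frac{1}{7} - 5\right)^{2} = \left(- \frac{34}{7}\right)^{2} = \frac{1156}{49}$)
$F{\left(p \right)} = \frac{1156 p}{49}$ ($F{\left(p \right)} = \left(0 + p\right) \frac{1156}{49} = p \frac{1156}{49} = \frac{1156 p}{49}$)
$F{\left(-1 \right)} \left(-4 + 86\right) = \frac{1156}{49} \left(-1\right) \left(-4 + 86\right) = \left(- \frac{1156}{49}\right) 82 = - \frac{94792}{49}$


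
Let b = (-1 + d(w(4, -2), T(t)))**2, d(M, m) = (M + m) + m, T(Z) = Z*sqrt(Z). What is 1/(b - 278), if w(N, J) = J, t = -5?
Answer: -I/(60*sqrt(5) + 769*I) ≈ -0.001262 - 0.00022017*I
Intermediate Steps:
T(Z) = Z**(3/2)
d(M, m) = M + 2*m
b = (-3 - 10*I*sqrt(5))**2 (b = (-1 + (-2 + 2*(-5)**(3/2)))**2 = (-1 + (-2 + 2*(-5*I*sqrt(5))))**2 = (-1 + (-2 - 10*I*sqrt(5)))**2 = (-3 - 10*I*sqrt(5))**2 ≈ -491.0 + 134.16*I)
1/(b - 278) = 1/((-491 + 60*I*sqrt(5)) - 278) = 1/(-769 + 60*I*sqrt(5))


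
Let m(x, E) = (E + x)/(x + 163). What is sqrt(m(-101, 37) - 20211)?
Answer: I*sqrt(19423763)/31 ≈ 142.17*I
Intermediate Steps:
m(x, E) = (E + x)/(163 + x)
sqrt(m(-101, 37) - 20211) = sqrt((37 - 101)/(163 - 101) - 20211) = sqrt(-64/62 - 20211) = sqrt((1/62)*(-64) - 20211) = sqrt(-32/31 - 20211) = sqrt(-626573/31) = I*sqrt(19423763)/31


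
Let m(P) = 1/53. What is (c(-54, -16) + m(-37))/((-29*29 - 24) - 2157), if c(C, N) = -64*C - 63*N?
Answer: -236593/160166 ≈ -1.4772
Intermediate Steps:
m(P) = 1/53
(c(-54, -16) + m(-37))/((-29*29 - 24) - 2157) = ((-64*(-54) - 63*(-16)) + 1/53)/((-29*29 - 24) - 2157) = ((3456 + 1008) + 1/53)/((-841 - 24) - 2157) = (4464 + 1/53)/(-865 - 2157) = (236593/53)/(-3022) = (236593/53)*(-1/3022) = -236593/160166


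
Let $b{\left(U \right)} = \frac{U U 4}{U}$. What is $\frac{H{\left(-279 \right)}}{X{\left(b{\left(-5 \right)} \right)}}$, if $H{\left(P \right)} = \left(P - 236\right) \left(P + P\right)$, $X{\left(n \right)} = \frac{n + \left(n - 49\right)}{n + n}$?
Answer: $\frac{11494800}{89} \approx 1.2916 \cdot 10^{5}$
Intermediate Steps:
$b{\left(U \right)} = 4 U$ ($b{\left(U \right)} = \frac{U^{2} \cdot 4}{U} = \frac{4 U^{2}}{U} = 4 U$)
$X{\left(n \right)} = \frac{-49 + 2 n}{2 n}$ ($X{\left(n \right)} = \frac{n + \left(-49 + n\right)}{2 n} = \left(-49 + 2 n\right) \frac{1}{2 n} = \frac{-49 + 2 n}{2 n}$)
$H{\left(P \right)} = 2 P \left(-236 + P\right)$ ($H{\left(P \right)} = \left(-236 + P\right) 2 P = 2 P \left(-236 + P\right)$)
$\frac{H{\left(-279 \right)}}{X{\left(b{\left(-5 \right)} \right)}} = \frac{2 \left(-279\right) \left(-236 - 279\right)}{\frac{1}{4 \left(-5\right)} \left(- \frac{49}{2} + 4 \left(-5\right)\right)} = \frac{2 \left(-279\right) \left(-515\right)}{\frac{1}{-20} \left(- \frac{49}{2} - 20\right)} = \frac{287370}{\left(- \frac{1}{20}\right) \left(- \frac{89}{2}\right)} = \frac{287370}{\frac{89}{40}} = 287370 \cdot \frac{40}{89} = \frac{11494800}{89}$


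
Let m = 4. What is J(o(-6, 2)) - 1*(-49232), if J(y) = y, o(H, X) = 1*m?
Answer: 49236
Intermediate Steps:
o(H, X) = 4 (o(H, X) = 1*4 = 4)
J(o(-6, 2)) - 1*(-49232) = 4 - 1*(-49232) = 4 + 49232 = 49236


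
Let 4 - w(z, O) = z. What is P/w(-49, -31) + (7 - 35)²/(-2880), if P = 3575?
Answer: 640903/9540 ≈ 67.181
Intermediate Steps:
w(z, O) = 4 - z
P/w(-49, -31) + (7 - 35)²/(-2880) = 3575/(4 - 1*(-49)) + (7 - 35)²/(-2880) = 3575/(4 + 49) + (-28)²*(-1/2880) = 3575/53 + 784*(-1/2880) = 3575*(1/53) - 49/180 = 3575/53 - 49/180 = 640903/9540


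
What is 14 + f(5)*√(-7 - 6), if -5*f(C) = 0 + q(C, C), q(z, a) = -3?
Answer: 14 + 3*I*√13/5 ≈ 14.0 + 2.1633*I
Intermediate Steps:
f(C) = ⅗ (f(C) = -(0 - 3)/5 = -⅕*(-3) = ⅗)
14 + f(5)*√(-7 - 6) = 14 + 3*√(-7 - 6)/5 = 14 + 3*√(-13)/5 = 14 + 3*(I*√13)/5 = 14 + 3*I*√13/5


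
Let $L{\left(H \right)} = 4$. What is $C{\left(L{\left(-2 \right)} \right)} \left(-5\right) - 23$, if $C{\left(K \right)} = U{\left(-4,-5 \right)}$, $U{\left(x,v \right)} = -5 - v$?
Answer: $-23$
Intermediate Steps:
$C{\left(K \right)} = 0$ ($C{\left(K \right)} = -5 - -5 = -5 + 5 = 0$)
$C{\left(L{\left(-2 \right)} \right)} \left(-5\right) - 23 = 0 \left(-5\right) - 23 = 0 - 23 = -23$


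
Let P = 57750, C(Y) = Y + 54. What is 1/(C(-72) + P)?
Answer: 1/57732 ≈ 1.7321e-5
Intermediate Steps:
C(Y) = 54 + Y
1/(C(-72) + P) = 1/((54 - 72) + 57750) = 1/(-18 + 57750) = 1/57732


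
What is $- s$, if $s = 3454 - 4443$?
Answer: $989$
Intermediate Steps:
$s = -989$
$- s = \left(-1\right) \left(-989\right) = 989$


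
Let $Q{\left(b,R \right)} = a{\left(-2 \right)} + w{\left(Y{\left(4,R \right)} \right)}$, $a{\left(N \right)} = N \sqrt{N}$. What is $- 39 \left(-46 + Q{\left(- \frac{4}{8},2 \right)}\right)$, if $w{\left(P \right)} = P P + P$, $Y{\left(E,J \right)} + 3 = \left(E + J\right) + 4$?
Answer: $-390 + 78 i \sqrt{2} \approx -390.0 + 110.31 i$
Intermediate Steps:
$Y{\left(E,J \right)} = 1 + E + J$ ($Y{\left(E,J \right)} = -3 + \left(\left(E + J\right) + 4\right) = -3 + \left(4 + E + J\right) = 1 + E + J$)
$a{\left(N \right)} = N^{\frac{3}{2}}$
$w{\left(P \right)} = P + P^{2}$ ($w{\left(P \right)} = P^{2} + P = P + P^{2}$)
$Q{\left(b,R \right)} = \left(5 + R\right) \left(6 + R\right) - 2 i \sqrt{2}$ ($Q{\left(b,R \right)} = \left(-2\right)^{\frac{3}{2}} + \left(1 + 4 + R\right) \left(1 + \left(1 + 4 + R\right)\right) = - 2 i \sqrt{2} + \left(5 + R\right) \left(1 + \left(5 + R\right)\right) = - 2 i \sqrt{2} + \left(5 + R\right) \left(6 + R\right) = \left(5 + R\right) \left(6 + R\right) - 2 i \sqrt{2}$)
$- 39 \left(-46 + Q{\left(- \frac{4}{8},2 \right)}\right) = - 39 \left(-46 + \left(\left(5 + 2\right) \left(6 + 2\right) - 2 i \sqrt{2}\right)\right) = - 39 \left(-46 + \left(7 \cdot 8 - 2 i \sqrt{2}\right)\right) = - 39 \left(-46 + \left(56 - 2 i \sqrt{2}\right)\right) = - 39 \left(10 - 2 i \sqrt{2}\right) = -390 + 78 i \sqrt{2}$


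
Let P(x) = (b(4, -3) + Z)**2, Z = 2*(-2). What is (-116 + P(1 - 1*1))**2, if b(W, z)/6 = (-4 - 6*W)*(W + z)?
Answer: 868363024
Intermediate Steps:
b(W, z) = 6*(-4 - 6*W)*(W + z) (b(W, z) = 6*((-4 - 6*W)*(W + z)) = 6*(-4 - 6*W)*(W + z))
Z = -4
P(x) = 29584 (P(x) = ((-36*4**2 - 24*4 - 24*(-3) - 36*4*(-3)) - 4)**2 = ((-36*16 - 96 + 72 + 432) - 4)**2 = ((-576 - 96 + 72 + 432) - 4)**2 = (-168 - 4)**2 = (-172)**2 = 29584)
(-116 + P(1 - 1*1))**2 = (-116 + 29584)**2 = 29468**2 = 868363024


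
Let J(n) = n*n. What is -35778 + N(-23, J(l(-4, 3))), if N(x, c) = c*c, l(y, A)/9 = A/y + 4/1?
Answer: 178229553/256 ≈ 6.9621e+5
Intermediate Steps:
l(y, A) = 36 + 9*A/y (l(y, A) = 9*(A/y + 4/1) = 9*(A/y + 4*1) = 9*(A/y + 4) = 9*(4 + A/y) = 36 + 9*A/y)
J(n) = n²
N(x, c) = c²
-35778 + N(-23, J(l(-4, 3))) = -35778 + ((36 + 9*3/(-4))²)² = -35778 + ((36 + 9*3*(-¼))²)² = -35778 + ((36 - 27/4)²)² = -35778 + ((117/4)²)² = -35778 + (13689/16)² = -35778 + 187388721/256 = 178229553/256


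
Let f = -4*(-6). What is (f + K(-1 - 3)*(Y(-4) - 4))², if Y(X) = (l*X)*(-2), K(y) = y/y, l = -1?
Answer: 144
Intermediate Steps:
K(y) = 1
f = 24
Y(X) = 2*X (Y(X) = -X*(-2) = 2*X)
(f + K(-1 - 3)*(Y(-4) - 4))² = (24 + 1*(2*(-4) - 4))² = (24 + 1*(-8 - 4))² = (24 + 1*(-12))² = (24 - 12)² = 12² = 144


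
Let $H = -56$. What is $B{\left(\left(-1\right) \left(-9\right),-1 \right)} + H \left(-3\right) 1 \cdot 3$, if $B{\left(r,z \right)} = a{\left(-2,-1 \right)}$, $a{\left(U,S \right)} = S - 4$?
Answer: $499$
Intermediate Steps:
$a{\left(U,S \right)} = -4 + S$ ($a{\left(U,S \right)} = S - 4 = -4 + S$)
$B{\left(r,z \right)} = -5$ ($B{\left(r,z \right)} = -4 - 1 = -5$)
$B{\left(\left(-1\right) \left(-9\right),-1 \right)} + H \left(-3\right) 1 \cdot 3 = -5 - 56 \left(-3\right) 1 \cdot 3 = -5 - 56 \left(\left(-3\right) 3\right) = -5 - -504 = -5 + 504 = 499$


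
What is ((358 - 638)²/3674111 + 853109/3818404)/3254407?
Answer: 490540004957/6522408187504983644 ≈ 7.5208e-8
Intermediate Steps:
((358 - 638)²/3674111 + 853109/3818404)/3254407 = ((-280)²*(1/3674111) + 853109*(1/3818404))*(1/3254407) = (78400*(1/3674111) + 853109/3818404)*(1/3254407) = (11200/524873 + 853109/3818404)*(1/3254407) = (490540004957/2004177162692)*(1/3254407) = 490540004957/6522408187504983644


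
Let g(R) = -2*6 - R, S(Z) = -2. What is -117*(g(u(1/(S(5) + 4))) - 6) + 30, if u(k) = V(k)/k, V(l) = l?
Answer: 2253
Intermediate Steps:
u(k) = 1 (u(k) = k/k = 1)
g(R) = -12 - R
-117*(g(u(1/(S(5) + 4))) - 6) + 30 = -117*((-12 - 1*1) - 6) + 30 = -117*((-12 - 1) - 6) + 30 = -117*(-13 - 6) + 30 = -117*(-19) + 30 = 2223 + 30 = 2253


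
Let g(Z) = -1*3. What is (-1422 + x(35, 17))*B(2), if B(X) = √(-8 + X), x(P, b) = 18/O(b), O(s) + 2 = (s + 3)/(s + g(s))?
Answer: -2907*I*√6/2 ≈ -3560.3*I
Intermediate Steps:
g(Z) = -3
O(s) = -2 + (3 + s)/(-3 + s) (O(s) = -2 + (s + 3)/(s - 3) = -2 + (3 + s)/(-3 + s))
x(P, b) = 18*(-3 + b)/(9 - b) (x(P, b) = 18/(((9 - b)/(-3 + b))) = 18*((-3 + b)/(9 - b)) = 18*(-3 + b)/(9 - b))
(-1422 + x(35, 17))*B(2) = (-1422 + 18*(3 - 1*17)/(-9 + 17))*√(-8 + 2) = (-1422 + 18*(3 - 17)/8)*√(-6) = (-1422 + 18*(⅛)*(-14))*(I*√6) = (-1422 - 63/2)*(I*√6) = -2907*I*√6/2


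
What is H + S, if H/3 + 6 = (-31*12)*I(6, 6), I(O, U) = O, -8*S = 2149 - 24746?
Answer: -31115/8 ≈ -3889.4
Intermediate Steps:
S = 22597/8 (S = -(2149 - 24746)/8 = -⅛*(-22597) = 22597/8 ≈ 2824.6)
H = -6714 (H = -18 + 3*(-31*12*6) = -18 + 3*(-372*6) = -18 + 3*(-2232) = -18 - 6696 = -6714)
H + S = -6714 + 22597/8 = -31115/8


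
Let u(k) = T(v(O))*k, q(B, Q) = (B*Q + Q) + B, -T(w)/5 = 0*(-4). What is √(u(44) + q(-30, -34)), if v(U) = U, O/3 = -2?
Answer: 2*√239 ≈ 30.919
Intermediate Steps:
O = -6 (O = 3*(-2) = -6)
T(w) = 0 (T(w) = -0*(-4) = -5*0 = 0)
q(B, Q) = B + Q + B*Q (q(B, Q) = (Q + B*Q) + B = B + Q + B*Q)
u(k) = 0 (u(k) = 0*k = 0)
√(u(44) + q(-30, -34)) = √(0 + (-30 - 34 - 30*(-34))) = √(0 + (-30 - 34 + 1020)) = √(0 + 956) = √956 = 2*√239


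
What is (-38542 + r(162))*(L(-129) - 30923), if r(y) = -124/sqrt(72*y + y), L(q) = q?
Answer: 1196806184 + 1925224*sqrt(146)/657 ≈ 1.1968e+9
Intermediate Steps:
r(y) = -124*sqrt(73)/(73*sqrt(y))
(-38542 + r(162))*(L(-129) - 30923) = (-38542 - 124*sqrt(73)/(73*sqrt(162)))*(-129 - 30923) = (-38542 - 124*sqrt(73)*sqrt(2)/18/73)*(-31052) = (-38542 - 62*sqrt(146)/657)*(-31052) = 1196806184 + 1925224*sqrt(146)/657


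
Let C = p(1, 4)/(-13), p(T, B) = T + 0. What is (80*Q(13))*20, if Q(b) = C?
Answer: -1600/13 ≈ -123.08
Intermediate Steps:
p(T, B) = T
C = -1/13 (C = 1/(-13) = 1*(-1/13) = -1/13 ≈ -0.076923)
Q(b) = -1/13
(80*Q(13))*20 = (80*(-1/13))*20 = -80/13*20 = -1600/13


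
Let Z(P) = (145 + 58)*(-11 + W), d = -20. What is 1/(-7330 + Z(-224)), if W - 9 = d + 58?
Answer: -1/22 ≈ -0.045455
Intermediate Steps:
W = 47 (W = 9 + (-20 + 58) = 9 + 38 = 47)
Z(P) = 7308 (Z(P) = (145 + 58)*(-11 + 47) = 203*36 = 7308)
1/(-7330 + Z(-224)) = 1/(-7330 + 7308) = 1/(-22) = -1/22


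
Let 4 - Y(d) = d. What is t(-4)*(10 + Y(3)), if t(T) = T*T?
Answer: 176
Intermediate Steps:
t(T) = T**2
Y(d) = 4 - d
t(-4)*(10 + Y(3)) = (-4)**2*(10 + (4 - 1*3)) = 16*(10 + (4 - 3)) = 16*(10 + 1) = 16*11 = 176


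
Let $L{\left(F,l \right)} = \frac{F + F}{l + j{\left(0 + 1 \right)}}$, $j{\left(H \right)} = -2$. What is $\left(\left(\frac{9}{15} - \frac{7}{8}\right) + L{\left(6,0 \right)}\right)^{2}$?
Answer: $\frac{63001}{1600} \approx 39.376$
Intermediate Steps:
$L{\left(F,l \right)} = \frac{2 F}{-2 + l}$ ($L{\left(F,l \right)} = \frac{F + F}{l - 2} = \frac{2 F}{-2 + l}$)
$\left(\left(\frac{9}{15} - \frac{7}{8}\right) + L{\left(6,0 \right)}\right)^{2} = \left(\left(\frac{9}{15} - \frac{7}{8}\right) + 2 \cdot 6 \frac{1}{-2 + 0}\right)^{2} = \left(\left(9 \cdot \frac{1}{15} - \frac{7}{8}\right) + 2 \cdot 6 \frac{1}{-2}\right)^{2} = \left(\left(\frac{3}{5} - \frac{7}{8}\right) + 2 \cdot 6 \left(- \frac{1}{2}\right)\right)^{2} = \left(- \frac{11}{40} - 6\right)^{2} = \left(- \frac{251}{40}\right)^{2} = \frac{63001}{1600}$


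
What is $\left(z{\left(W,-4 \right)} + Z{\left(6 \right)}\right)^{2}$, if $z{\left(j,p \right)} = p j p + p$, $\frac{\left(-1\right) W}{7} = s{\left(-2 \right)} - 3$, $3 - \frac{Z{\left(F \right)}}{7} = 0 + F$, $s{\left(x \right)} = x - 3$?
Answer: $758641$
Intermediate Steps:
$s{\left(x \right)} = -3 + x$
$Z{\left(F \right)} = 21 - 7 F$ ($Z{\left(F \right)} = 21 - 7 \left(0 + F\right) = 21 - 7 F$)
$W = 56$ ($W = - 7 \left(\left(-3 - 2\right) - 3\right) = - 7 \left(-5 - 3\right) = \left(-7\right) \left(-8\right) = 56$)
$z{\left(j,p \right)} = p + j p^{2}$ ($z{\left(j,p \right)} = j p p + p = j p^{2} + p = p + j p^{2}$)
$\left(z{\left(W,-4 \right)} + Z{\left(6 \right)}\right)^{2} = \left(- 4 \left(1 + 56 \left(-4\right)\right) + \left(21 - 42\right)\right)^{2} = \left(- 4 \left(1 - 224\right) + \left(21 - 42\right)\right)^{2} = \left(\left(-4\right) \left(-223\right) - 21\right)^{2} = \left(892 - 21\right)^{2} = 871^{2} = 758641$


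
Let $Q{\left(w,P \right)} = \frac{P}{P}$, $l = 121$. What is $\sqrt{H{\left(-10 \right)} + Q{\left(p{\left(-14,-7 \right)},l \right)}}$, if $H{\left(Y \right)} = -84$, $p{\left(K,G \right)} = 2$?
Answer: $i \sqrt{83} \approx 9.1104 i$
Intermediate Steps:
$Q{\left(w,P \right)} = 1$
$\sqrt{H{\left(-10 \right)} + Q{\left(p{\left(-14,-7 \right)},l \right)}} = \sqrt{-84 + 1} = \sqrt{-83} = i \sqrt{83}$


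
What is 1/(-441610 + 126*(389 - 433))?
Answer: -1/447154 ≈ -2.2364e-6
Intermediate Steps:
1/(-441610 + 126*(389 - 433)) = 1/(-441610 + 126*(-44)) = 1/(-441610 - 5544) = 1/(-447154) = -1/447154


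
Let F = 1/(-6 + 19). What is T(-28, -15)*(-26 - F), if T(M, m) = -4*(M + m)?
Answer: -58308/13 ≈ -4485.2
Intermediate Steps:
F = 1/13 ≈ 0.076923
T(M, m) = -4*M - 4*m
T(-28, -15)*(-26 - F) = (-4*(-28) - 4*(-15))*(-26 - 1*1/13) = (112 + 60)*(-26 - 1/13) = 172*(-339/13) = -58308/13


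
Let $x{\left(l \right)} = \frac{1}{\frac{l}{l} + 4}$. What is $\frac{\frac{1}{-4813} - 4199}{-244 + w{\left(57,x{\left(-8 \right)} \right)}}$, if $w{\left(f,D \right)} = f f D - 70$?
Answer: $- \frac{101048940}{8081027} \approx -12.504$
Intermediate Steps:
$x{\left(l \right)} = \frac{1}{5}$ ($x{\left(l \right)} = \frac{1}{1 + 4} = \frac{1}{5}$)
$w{\left(f,D \right)} = -70 + D f^{2}$ ($w{\left(f,D \right)} = f^{2} D - 70 = D f^{2} - 70 = -70 + D f^{2}$)
$\frac{\frac{1}{-4813} - 4199}{-244 + w{\left(57,x{\left(-8 \right)} \right)}} = \frac{\frac{1}{-4813} - 4199}{-244 - \left(70 - \frac{57^{2}}{5}\right)} = \frac{- \frac{1}{4813} - 4199}{-244 + \left(-70 + \frac{1}{5} \cdot 3249\right)} = - \frac{20209788}{4813 \left(-244 + \left(-70 + \frac{3249}{5}\right)\right)} = - \frac{20209788}{4813 \left(-244 + \frac{2899}{5}\right)} = - \frac{20209788}{4813 \cdot \frac{1679}{5}} = \left(- \frac{20209788}{4813}\right) \frac{5}{1679} = - \frac{101048940}{8081027}$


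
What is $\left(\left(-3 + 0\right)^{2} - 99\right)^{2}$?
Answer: $8100$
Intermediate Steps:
$\left(\left(-3 + 0\right)^{2} - 99\right)^{2} = \left(\left(-3\right)^{2} - 99\right)^{2} = \left(9 - 99\right)^{2} = \left(-90\right)^{2} = 8100$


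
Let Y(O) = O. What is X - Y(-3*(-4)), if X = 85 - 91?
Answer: -18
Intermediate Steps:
X = -6
X - Y(-3*(-4)) = -6 - (-3)*(-4) = -6 - 1*12 = -6 - 12 = -18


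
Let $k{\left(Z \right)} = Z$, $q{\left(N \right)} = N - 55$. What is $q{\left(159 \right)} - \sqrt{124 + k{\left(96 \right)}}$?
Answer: $104 - 2 \sqrt{55} \approx 89.168$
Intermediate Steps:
$q{\left(N \right)} = -55 + N$ ($q{\left(N \right)} = N - 55 = -55 + N$)
$q{\left(159 \right)} - \sqrt{124 + k{\left(96 \right)}} = \left(-55 + 159\right) - \sqrt{124 + 96} = 104 - \sqrt{220} = 104 - 2 \sqrt{55}$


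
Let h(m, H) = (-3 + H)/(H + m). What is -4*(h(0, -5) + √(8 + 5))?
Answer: -32/5 - 4*√13 ≈ -20.822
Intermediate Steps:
h(m, H) = (-3 + H)/(H + m)
-4*(h(0, -5) + √(8 + 5)) = -4*((-3 - 5)/(-5 + 0) + √(8 + 5)) = -4*(-8/(-5) + √13) = -4*(-⅕*(-8) + √13) = -4*(8/5 + √13) = -32/5 - 4*√13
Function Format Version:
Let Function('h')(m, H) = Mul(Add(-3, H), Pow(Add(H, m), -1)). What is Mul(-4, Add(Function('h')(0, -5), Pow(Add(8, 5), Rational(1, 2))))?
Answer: Add(Rational(-32, 5), Mul(-4, Pow(13, Rational(1, 2)))) ≈ -20.822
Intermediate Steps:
Function('h')(m, H) = Mul(Pow(Add(H, m), -1), Add(-3, H))
Mul(-4, Add(Function('h')(0, -5), Pow(Add(8, 5), Rational(1, 2)))) = Mul(-4, Add(Mul(Pow(Add(-5, 0), -1), Add(-3, -5)), Pow(Add(8, 5), Rational(1, 2)))) = Mul(-4, Add(Mul(Pow(-5, -1), -8), Pow(13, Rational(1, 2)))) = Mul(-4, Add(Mul(Rational(-1, 5), -8), Pow(13, Rational(1, 2)))) = Mul(-4, Add(Rational(8, 5), Pow(13, Rational(1, 2)))) = Add(Rational(-32, 5), Mul(-4, Pow(13, Rational(1, 2))))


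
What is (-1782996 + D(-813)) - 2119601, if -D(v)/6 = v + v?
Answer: -3892841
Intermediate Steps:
D(v) = -12*v (D(v) = -6*(v + v) = -12*v)
(-1782996 + D(-813)) - 2119601 = (-1782996 - 12*(-813)) - 2119601 = (-1782996 + 9756) - 2119601 = -1773240 - 2119601 = -3892841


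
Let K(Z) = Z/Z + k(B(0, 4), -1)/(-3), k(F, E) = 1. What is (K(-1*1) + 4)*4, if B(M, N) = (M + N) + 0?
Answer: 56/3 ≈ 18.667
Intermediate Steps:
B(M, N) = M + N
K(Z) = 2/3 (K(Z) = Z/Z + 1/(-3) = 1 + 1*(-1/3) = 1 - 1/3 = 2/3)
(K(-1*1) + 4)*4 = (2/3 + 4)*4 = (14/3)*4 = 56/3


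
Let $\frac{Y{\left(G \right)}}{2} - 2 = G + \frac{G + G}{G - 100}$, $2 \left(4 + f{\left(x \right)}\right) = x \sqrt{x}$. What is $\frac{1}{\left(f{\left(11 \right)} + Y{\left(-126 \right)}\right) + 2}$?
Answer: $- \frac{12655096}{3118556477} - \frac{280918 \sqrt{11}}{3118556477} \approx -0.0043568$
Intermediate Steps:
$f{\left(x \right)} = -4 + \frac{x^{\frac{3}{2}}}{2}$ ($f{\left(x \right)} = -4 + \frac{x \sqrt{x}}{2} = -4 + \frac{x^{\frac{3}{2}}}{2}$)
$Y{\left(G \right)} = 4 + 2 G + \frac{4 G}{-100 + G}$ ($Y{\left(G \right)} = 4 + 2 \left(G + \frac{G + G}{G - 100}\right) = 4 + 2 \left(G + \frac{2 G}{-100 + G}\right) = 4 + \left(2 G + \frac{4 G}{-100 + G}\right) = 4 + 2 G + \frac{4 G}{-100 + G}$)
$\frac{1}{\left(f{\left(11 \right)} + Y{\left(-126 \right)}\right) + 2} = \frac{1}{\left(\left(-4 + \frac{11^{\frac{3}{2}}}{2}\right) + \frac{2 \left(-200 + \left(-126\right)^{2} - -12096\right)}{-100 - 126}\right) + 2} = \frac{1}{\left(\left(-4 + \frac{11 \sqrt{11}}{2}\right) + \frac{2 \left(-200 + 15876 + 12096\right)}{-226}\right) + 2} = \frac{1}{\left(\left(-4 + \frac{11 \sqrt{11}}{2}\right) + 2 \left(- \frac{1}{226}\right) 27772\right) + 2} = \frac{1}{\left(\left(-4 + \frac{11 \sqrt{11}}{2}\right) - \frac{27772}{113}\right) + 2} = \frac{1}{\left(- \frac{28224}{113} + \frac{11 \sqrt{11}}{2}\right) + 2} = \frac{1}{- \frac{27998}{113} + \frac{11 \sqrt{11}}{2}}$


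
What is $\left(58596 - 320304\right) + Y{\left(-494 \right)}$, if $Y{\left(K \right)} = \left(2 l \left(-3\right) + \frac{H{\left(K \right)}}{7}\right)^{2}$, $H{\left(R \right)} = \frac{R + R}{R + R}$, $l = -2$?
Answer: $- \frac{12816467}{49} \approx -2.6156 \cdot 10^{5}$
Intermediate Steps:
$H{\left(R \right)} = 1$ ($H{\left(R \right)} = \frac{2 R}{2 R} = 2 R \frac{1}{2 R} = 1$)
$Y{\left(K \right)} = \frac{7225}{49}$ ($Y{\left(K \right)} = \left(2 \left(-2\right) \left(-3\right) + 1 \cdot \frac{1}{7}\right)^{2} = \left(\left(-4\right) \left(-3\right) + 1 \cdot \frac{1}{7}\right)^{2} = \left(12 + \frac{1}{7}\right)^{2} = \left(\frac{85}{7}\right)^{2} = \frac{7225}{49}$)
$\left(58596 - 320304\right) + Y{\left(-494 \right)} = \left(58596 - 320304\right) + \frac{7225}{49} = -261708 + \frac{7225}{49} = - \frac{12816467}{49}$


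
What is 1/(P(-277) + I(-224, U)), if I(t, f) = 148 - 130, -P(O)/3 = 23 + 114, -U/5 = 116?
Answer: -1/393 ≈ -0.0025445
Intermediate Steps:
U = -580 (U = -5*116 = -580)
P(O) = -411 (P(O) = -3*(23 + 114) = -3*137 = -411)
I(t, f) = 18
1/(P(-277) + I(-224, U)) = 1/(-411 + 18) = 1/(-393) = -1/393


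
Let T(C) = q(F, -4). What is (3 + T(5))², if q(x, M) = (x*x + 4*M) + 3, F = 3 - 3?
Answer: 100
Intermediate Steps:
F = 0
q(x, M) = 3 + x² + 4*M (q(x, M) = (x² + 4*M) + 3 = 3 + x² + 4*M)
T(C) = -13 (T(C) = 3 + 0² + 4*(-4) = 3 + 0 - 16 = -13)
(3 + T(5))² = (3 - 13)² = (-10)² = 100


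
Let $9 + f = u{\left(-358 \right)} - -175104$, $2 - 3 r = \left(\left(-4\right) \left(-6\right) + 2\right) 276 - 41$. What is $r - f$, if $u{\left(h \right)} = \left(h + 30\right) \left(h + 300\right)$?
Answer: $- \frac{589490}{3} \approx -1.965 \cdot 10^{5}$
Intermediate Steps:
$r = - \frac{7133}{3}$ ($r = \frac{2}{3} - \frac{\left(\left(-4\right) \left(-6\right) + 2\right) 276 - 41}{3} = \frac{2}{3} - \frac{\left(24 + 2\right) 276 - 41}{3} = \frac{2}{3} - \frac{26 \cdot 276 - 41}{3} = \frac{2}{3} - \frac{7176 - 41}{3} = \frac{2}{3} - \frac{7135}{3} = - \frac{7133}{3} \approx -2377.7$)
$u{\left(h \right)} = \left(30 + h\right) \left(300 + h\right)$
$f = 194119$ ($f = -9 + \left(\left(9000 + \left(-358\right)^{2} + 330 \left(-358\right)\right) - -175104\right) = -9 + \left(\left(9000 + 128164 - 118140\right) + 175104\right) = -9 + \left(19024 + 175104\right) = -9 + 194128 = 194119$)
$r - f = - \frac{7133}{3} - 194119 = - \frac{589490}{3}$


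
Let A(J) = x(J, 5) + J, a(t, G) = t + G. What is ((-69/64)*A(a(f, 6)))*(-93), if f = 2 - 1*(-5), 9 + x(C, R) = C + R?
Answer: 70587/32 ≈ 2205.8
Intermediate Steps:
x(C, R) = -9 + C + R (x(C, R) = -9 + (C + R) = -9 + C + R)
f = 7 (f = 2 + 5 = 7)
a(t, G) = G + t
A(J) = -4 + 2*J (A(J) = (-9 + J + 5) + J = (-4 + J) + J = -4 + 2*J)
((-69/64)*A(a(f, 6)))*(-93) = ((-69/64)*(-4 + 2*(6 + 7)))*(-93) = ((-69*1/64)*(-4 + 2*13))*(-93) = -69*(-4 + 26)/64*(-93) = -69/64*22*(-93) = -759/32*(-93) = 70587/32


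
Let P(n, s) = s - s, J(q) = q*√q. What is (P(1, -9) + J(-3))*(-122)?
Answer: 366*I*√3 ≈ 633.93*I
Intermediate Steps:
J(q) = q^(3/2)
P(n, s) = 0
(P(1, -9) + J(-3))*(-122) = (0 + (-3)^(3/2))*(-122) = (0 - 3*I*√3)*(-122) = -3*I*√3*(-122) = 366*I*√3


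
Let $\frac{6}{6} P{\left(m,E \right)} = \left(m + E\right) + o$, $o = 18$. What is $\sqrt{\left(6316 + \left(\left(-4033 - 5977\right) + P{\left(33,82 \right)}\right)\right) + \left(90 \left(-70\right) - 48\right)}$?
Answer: $3 i \sqrt{1101} \approx 99.544 i$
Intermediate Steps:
$P{\left(m,E \right)} = 18 + E + m$ ($P{\left(m,E \right)} = \left(m + E\right) + 18 = \left(E + m\right) + 18 = 18 + E + m$)
$\sqrt{\left(6316 + \left(\left(-4033 - 5977\right) + P{\left(33,82 \right)}\right)\right) + \left(90 \left(-70\right) - 48\right)} = \sqrt{\left(6316 + \left(\left(-4033 - 5977\right) + \left(18 + 82 + 33\right)\right)\right) + \left(90 \left(-70\right) - 48\right)} = \sqrt{\left(6316 + \left(\left(-4033 - 5977\right) + 133\right)\right) - 6348} = \sqrt{\left(6316 + \left(-10010 + 133\right)\right) - 6348} = \sqrt{\left(6316 - 9877\right) - 6348} = \sqrt{-3561 - 6348} = \sqrt{-9909} = 3 i \sqrt{1101}$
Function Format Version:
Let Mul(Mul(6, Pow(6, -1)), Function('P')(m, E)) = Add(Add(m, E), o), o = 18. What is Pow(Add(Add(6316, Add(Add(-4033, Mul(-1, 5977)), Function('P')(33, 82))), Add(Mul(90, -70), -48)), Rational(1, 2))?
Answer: Mul(3, I, Pow(1101, Rational(1, 2))) ≈ Mul(99.544, I)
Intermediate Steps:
Function('P')(m, E) = Add(18, E, m) (Function('P')(m, E) = Add(Add(m, E), 18) = Add(Add(E, m), 18) = Add(18, E, m))
Pow(Add(Add(6316, Add(Add(-4033, Mul(-1, 5977)), Function('P')(33, 82))), Add(Mul(90, -70), -48)), Rational(1, 2)) = Pow(Add(Add(6316, Add(Add(-4033, Mul(-1, 5977)), Add(18, 82, 33))), Add(Mul(90, -70), -48)), Rational(1, 2)) = Pow(Add(Add(6316, Add(Add(-4033, -5977), 133)), Add(-6300, -48)), Rational(1, 2)) = Pow(Add(Add(6316, Add(-10010, 133)), -6348), Rational(1, 2)) = Pow(Add(Add(6316, -9877), -6348), Rational(1, 2)) = Pow(Add(-3561, -6348), Rational(1, 2)) = Pow(-9909, Rational(1, 2)) = Mul(3, I, Pow(1101, Rational(1, 2)))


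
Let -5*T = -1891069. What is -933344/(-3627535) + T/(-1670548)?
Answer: 187212155529/6059971339180 ≈ 0.030893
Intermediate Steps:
T = 1891069/5 (T = -⅕*(-1891069) = 1891069/5 ≈ 3.7821e+5)
-933344/(-3627535) + T/(-1670548) = -933344/(-3627535) + (1891069/5)/(-1670548) = -933344*(-1/3627535) + (1891069/5)*(-1/1670548) = 933344/3627535 - 1891069/8352740 = 187212155529/6059971339180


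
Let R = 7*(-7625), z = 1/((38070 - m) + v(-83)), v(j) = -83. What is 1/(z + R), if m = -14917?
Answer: -52904/2823750999 ≈ -1.8735e-5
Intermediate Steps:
z = 1/52904 (z = 1/((38070 - 1*(-14917)) - 83) = 1/((38070 + 14917) - 83) = 1/(52987 - 83) = 1/52904 ≈ 1.8902e-5)
R = -53375
1/(z + R) = 1/(1/52904 - 53375) = 1/(-2823750999/52904) = -52904/2823750999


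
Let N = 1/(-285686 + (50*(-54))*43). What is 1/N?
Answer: -401786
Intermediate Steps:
N = -1/401786 (N = 1/(-285686 - 2700*43) = 1/(-285686 - 116100) = 1/(-401786) = -1/401786 ≈ -2.4889e-6)
1/N = 1/(-1/401786) = -401786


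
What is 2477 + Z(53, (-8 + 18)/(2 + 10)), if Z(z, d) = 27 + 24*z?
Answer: 3776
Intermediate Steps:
2477 + Z(53, (-8 + 18)/(2 + 10)) = 2477 + (27 + 24*53) = 2477 + (27 + 1272) = 2477 + 1299 = 3776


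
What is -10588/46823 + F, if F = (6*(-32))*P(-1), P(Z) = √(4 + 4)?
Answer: -10588/46823 - 384*√2 ≈ -543.28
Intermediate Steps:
P(Z) = 2*√2 (P(Z) = √8 = 2*√2)
F = -384*√2 (F = (6*(-32))*(2*√2) = -384*√2 ≈ -543.06)
-10588/46823 + F = -10588/46823 - 384*√2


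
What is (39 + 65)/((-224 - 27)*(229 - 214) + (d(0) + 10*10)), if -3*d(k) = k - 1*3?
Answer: -13/458 ≈ -0.028384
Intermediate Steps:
d(k) = 1 - k/3 (d(k) = -(k - 1*3)/3 = -(k - 3)/3 = -(-3 + k)/3 = 1 - k/3)
(39 + 65)/((-224 - 27)*(229 - 214) + (d(0) + 10*10)) = (39 + 65)/((-224 - 27)*(229 - 214) + ((1 - 1/3*0) + 10*10)) = 104/(-251*15 + ((1 + 0) + 100)) = 104/(-3765 + (1 + 100)) = 104/(-3765 + 101) = 104/(-3664) = 104*(-1/3664) = -13/458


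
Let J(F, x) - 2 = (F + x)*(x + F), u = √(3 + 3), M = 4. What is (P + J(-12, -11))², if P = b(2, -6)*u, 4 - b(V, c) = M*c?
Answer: 286665 + 29736*√6 ≈ 3.5950e+5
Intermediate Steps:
b(V, c) = 4 - 4*c
u = √6 ≈ 2.4495
J(F, x) = 2 + (F + x)² (J(F, x) = 2 + (F + x)*(x + F) = 2 + (F + x)*(F + x) = 2 + (F + x)²)
P = 28*√6 (P = (4 - 4*(-6))*√6 = (4 + 24)*√6 = 28*√6 ≈ 68.586)
(P + J(-12, -11))² = (28*√6 + (2 + (-12 - 11)²))² = (28*√6 + (2 + (-23)²))² = (28*√6 + (2 + 529))² = (28*√6 + 531)² = (531 + 28*√6)²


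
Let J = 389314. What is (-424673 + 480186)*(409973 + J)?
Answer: 44370819231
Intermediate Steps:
(-424673 + 480186)*(409973 + J) = (-424673 + 480186)*(409973 + 389314) = 55513*799287 = 44370819231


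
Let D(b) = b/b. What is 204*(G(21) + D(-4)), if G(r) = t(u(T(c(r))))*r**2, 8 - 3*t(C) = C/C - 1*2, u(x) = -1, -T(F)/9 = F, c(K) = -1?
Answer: 270096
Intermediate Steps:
T(F) = -9*F
t(C) = 3 (t(C) = 8/3 - (C/C - 1*2)/3 = 8/3 - (1 - 2)/3 = 8/3 - 1/3*(-1) = 8/3 + 1/3 = 3)
G(r) = 3*r**2
D(b) = 1
204*(G(21) + D(-4)) = 204*(3*21**2 + 1) = 204*(3*441 + 1) = 204*(1323 + 1) = 204*1324 = 270096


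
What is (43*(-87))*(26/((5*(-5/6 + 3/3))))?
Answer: -583596/5 ≈ -1.1672e+5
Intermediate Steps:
(43*(-87))*(26/((5*(-5/6 + 3/3)))) = -97266/(5*(-5*1/6 + 3*(1/3))) = -97266/(5*(-5/6 + 1)) = -97266/(5*(1/6)) = -97266/5/6 = -97266*6/5 = -3741*156/5 = -583596/5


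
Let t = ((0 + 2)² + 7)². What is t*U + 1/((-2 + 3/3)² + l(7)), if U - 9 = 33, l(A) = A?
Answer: 40657/8 ≈ 5082.1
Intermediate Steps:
U = 42 (U = 9 + 33 = 42)
t = 121 (t = (2² + 7)² = (4 + 7)² = 11² = 121)
t*U + 1/((-2 + 3/3)² + l(7)) = 121*42 + 1/((-2 + 3/3)² + 7) = 5082 + 1/((-2 + 3*(⅓))² + 7) = 5082 + 1/((-2 + 1)² + 7) = 5082 + 1/((-1)² + 7) = 5082 + 1/(1 + 7) = 5082 + 1/8 = 5082 + ⅛ = 40657/8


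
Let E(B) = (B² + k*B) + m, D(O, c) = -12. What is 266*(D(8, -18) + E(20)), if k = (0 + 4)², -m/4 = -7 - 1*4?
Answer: 200032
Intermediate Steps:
m = 44 (m = -4*(-7 - 1*4) = -4*(-7 - 4) = -4*(-11) = 44)
k = 16 (k = 4² = 16)
E(B) = 44 + B² + 16*B (E(B) = (B² + 16*B) + 44 = 44 + B² + 16*B)
266*(D(8, -18) + E(20)) = 266*(-12 + (44 + 20² + 16*20)) = 266*(-12 + (44 + 400 + 320)) = 266*(-12 + 764) = 266*752 = 200032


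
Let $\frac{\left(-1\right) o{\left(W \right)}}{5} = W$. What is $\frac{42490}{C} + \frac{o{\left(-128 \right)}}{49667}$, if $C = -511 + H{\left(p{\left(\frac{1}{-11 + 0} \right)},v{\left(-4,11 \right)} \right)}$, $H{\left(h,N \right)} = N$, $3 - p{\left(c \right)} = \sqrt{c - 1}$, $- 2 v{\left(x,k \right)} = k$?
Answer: $- \frac{4220040540}{51306011} \approx -82.252$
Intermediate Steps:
$o{\left(W \right)} = - 5 W$
$v{\left(x,k \right)} = - \frac{k}{2}$
$p{\left(c \right)} = 3 - \sqrt{-1 + c}$ ($p{\left(c \right)} = 3 - \sqrt{c - 1} = 3 - \sqrt{-1 + c}$)
$C = - \frac{1033}{2}$ ($C = -511 - \frac{11}{2} = - \frac{1033}{2} \approx -516.5$)
$\frac{42490}{C} + \frac{o{\left(-128 \right)}}{49667} = \frac{42490}{- \frac{1033}{2}} + \frac{\left(-5\right) \left(-128\right)}{49667} = 42490 \left(- \frac{2}{1033}\right) + 640 \cdot \frac{1}{49667} = - \frac{84980}{1033} + \frac{640}{49667} = - \frac{4220040540}{51306011}$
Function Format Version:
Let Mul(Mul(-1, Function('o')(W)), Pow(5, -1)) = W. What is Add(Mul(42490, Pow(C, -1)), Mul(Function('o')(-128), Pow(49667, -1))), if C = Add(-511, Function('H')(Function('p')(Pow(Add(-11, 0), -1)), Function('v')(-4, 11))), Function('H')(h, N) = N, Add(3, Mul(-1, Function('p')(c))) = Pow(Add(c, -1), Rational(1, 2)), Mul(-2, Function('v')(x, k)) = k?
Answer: Rational(-4220040540, 51306011) ≈ -82.252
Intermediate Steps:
Function('o')(W) = Mul(-5, W)
Function('v')(x, k) = Mul(Rational(-1, 2), k)
Function('p')(c) = Add(3, Mul(-1, Pow(Add(-1, c), Rational(1, 2)))) (Function('p')(c) = Add(3, Mul(-1, Pow(Add(c, -1), Rational(1, 2)))) = Add(3, Mul(-1, Pow(Add(-1, c), Rational(1, 2)))))
C = Rational(-1033, 2) (C = Add(-511, Mul(Rational(-1, 2), 11)) = Add(-511, Rational(-11, 2)) = Rational(-1033, 2) ≈ -516.50)
Add(Mul(42490, Pow(C, -1)), Mul(Function('o')(-128), Pow(49667, -1))) = Add(Mul(42490, Pow(Rational(-1033, 2), -1)), Mul(Mul(-5, -128), Pow(49667, -1))) = Add(Mul(42490, Rational(-2, 1033)), Mul(640, Rational(1, 49667))) = Add(Rational(-84980, 1033), Rational(640, 49667)) = Rational(-4220040540, 51306011)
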